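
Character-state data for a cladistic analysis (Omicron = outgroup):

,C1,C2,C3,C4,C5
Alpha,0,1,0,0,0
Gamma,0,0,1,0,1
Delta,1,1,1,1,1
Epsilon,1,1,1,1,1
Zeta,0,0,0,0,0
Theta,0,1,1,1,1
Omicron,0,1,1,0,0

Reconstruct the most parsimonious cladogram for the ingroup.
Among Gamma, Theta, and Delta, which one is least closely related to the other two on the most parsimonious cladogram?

Gamma

Character polarity is set by the outgroup: the derived state is whichever differs from the outgroup's state, so for C2, C3 the derived state is '0', and for the remaining characters it is '1'.
C1 (derived state '1') is shared by Delta and Epsilon — a synapomorphy uniting that clade.
C2 groups Gamma and Zeta, which is incompatible with the clades supported by the remaining characters; treating it as convergent (homoplasy) costs fewer steps than any alternative tree.
Only Alpha and Zeta show the derived state '0' for C3, supporting them as a clade.
C4: derived state '1' in Delta, Epsilon, and Theta only — synapomorphy for {Delta, Epsilon, Theta}.
C5 (derived state '1') is shared by Delta, Epsilon, Gamma, and Theta — a synapomorphy uniting that clade.
Most parsimonious ingroup topology: ((((Delta,Epsilon),Theta),Gamma),(Zeta,Alpha)).
Theta and Delta share a more recent common ancestor with each other than either does with Gamma, so Gamma is the least closely related of the three.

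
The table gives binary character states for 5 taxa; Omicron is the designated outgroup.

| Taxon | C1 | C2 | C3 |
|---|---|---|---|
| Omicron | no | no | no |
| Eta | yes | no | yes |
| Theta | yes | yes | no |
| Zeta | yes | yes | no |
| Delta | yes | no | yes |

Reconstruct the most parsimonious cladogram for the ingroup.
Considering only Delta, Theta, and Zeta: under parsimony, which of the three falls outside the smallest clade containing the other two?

Delta

The outgroup has state 'no' for every character, so 'yes' is the derived state throughout.
C1 (derived state 'yes') is shared by all ingroup taxa — unites the whole ingroup.
Only Theta and Zeta show the derived state 'yes' for C2, supporting them as a clade.
Only Delta and Eta show the derived state 'yes' for C3, supporting them as a clade.
Most parsimonious ingroup topology: ((Eta,Delta),(Theta,Zeta)).
Theta and Zeta share a more recent common ancestor with each other than either does with Delta, so Delta is the least closely related of the three.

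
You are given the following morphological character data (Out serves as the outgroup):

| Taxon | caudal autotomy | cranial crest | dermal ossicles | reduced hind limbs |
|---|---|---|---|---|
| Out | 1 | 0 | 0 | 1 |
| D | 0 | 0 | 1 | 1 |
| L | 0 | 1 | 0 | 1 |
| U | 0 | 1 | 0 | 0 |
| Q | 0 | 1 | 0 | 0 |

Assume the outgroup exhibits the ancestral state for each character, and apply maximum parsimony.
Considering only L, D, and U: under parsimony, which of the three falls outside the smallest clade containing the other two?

Character polarity is set by the outgroup: the derived state is whichever differs from the outgroup's state, so for caudal autotomy, reduced hind limbs the derived state is '0', and for the remaining characters it is '1'.
All ingroup taxa share the derived state '0' for caudal autotomy; it defines the ingroup but does not resolve relationships within it.
Only L, Q, and U show the derived state '1' for cranial crest, supporting them as a clade.
dermal ossicles: derived state '1' in D only — an autapomorphy, so it tells us nothing about relationships among taxa.
reduced hind limbs: derived state '0' in Q and U only — synapomorphy for {Q, U}.
Most parsimonious ingroup topology: (D,(L,(U,Q))).
U and L share a more recent common ancestor with each other than either does with D, so D is the least closely related of the three.

D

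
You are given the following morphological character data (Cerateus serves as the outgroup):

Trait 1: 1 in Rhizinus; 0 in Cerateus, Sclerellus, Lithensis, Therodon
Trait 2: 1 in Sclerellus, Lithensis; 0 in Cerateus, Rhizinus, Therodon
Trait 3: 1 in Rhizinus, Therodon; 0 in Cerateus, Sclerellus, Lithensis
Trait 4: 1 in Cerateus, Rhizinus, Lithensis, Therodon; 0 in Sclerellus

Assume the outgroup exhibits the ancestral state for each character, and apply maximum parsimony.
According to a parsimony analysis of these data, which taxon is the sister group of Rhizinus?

Character polarity is set by the outgroup: the derived state is whichever differs from the outgroup's state, so for Trait 4 the derived state is '0', and for the remaining characters it is '1'.
Trait 1 (derived state '1') is unique to Rhizinus (autapomorphy; uninformative for grouping).
Trait 2: derived state '1' in Lithensis and Sclerellus only — synapomorphy for {Lithensis, Sclerellus}.
Trait 3: derived state '1' in Rhizinus and Therodon only — synapomorphy for {Rhizinus, Therodon}.
Trait 4 (derived state '0') is unique to Sclerellus (autapomorphy; uninformative for grouping).
Most parsimonious ingroup topology: ((Rhizinus,Therodon),(Sclerellus,Lithensis)).
Rhizinus and Therodon form a cherry on this tree, so they are sister taxa.

Therodon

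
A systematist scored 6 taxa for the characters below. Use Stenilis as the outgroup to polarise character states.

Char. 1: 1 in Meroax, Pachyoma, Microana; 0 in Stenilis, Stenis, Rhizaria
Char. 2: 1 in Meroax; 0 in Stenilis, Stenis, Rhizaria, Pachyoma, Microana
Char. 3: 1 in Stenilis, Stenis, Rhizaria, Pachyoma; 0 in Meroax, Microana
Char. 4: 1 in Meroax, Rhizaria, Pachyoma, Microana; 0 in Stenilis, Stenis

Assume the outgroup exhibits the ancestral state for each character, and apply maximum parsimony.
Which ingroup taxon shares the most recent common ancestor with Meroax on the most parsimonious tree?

Microana

Character polarity is set by the outgroup: the derived state is whichever differs from the outgroup's state, so for Char. 3 the derived state is '0', and for the remaining characters it is '1'.
Char. 1: derived state '1' in Meroax, Microana, and Pachyoma only — synapomorphy for {Meroax, Microana, Pachyoma}.
Char. 2: derived state '1' in Meroax only — an autapomorphy, so it tells us nothing about relationships among taxa.
Char. 3: derived state '0' in Meroax and Microana only — synapomorphy for {Meroax, Microana}.
Only Meroax, Microana, Pachyoma, and Rhizaria show the derived state '1' for Char. 4, supporting them as a clade.
Most parsimonious ingroup topology: ((((Meroax,Microana),Pachyoma),Rhizaria),Stenis).
Meroax and Microana form a cherry on this tree, so they are sister taxa.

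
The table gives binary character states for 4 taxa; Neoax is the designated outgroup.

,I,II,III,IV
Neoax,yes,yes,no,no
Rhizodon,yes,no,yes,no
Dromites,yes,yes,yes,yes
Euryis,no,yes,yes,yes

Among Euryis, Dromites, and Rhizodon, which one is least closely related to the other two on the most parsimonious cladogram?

Character polarity is set by the outgroup: the derived state is whichever differs from the outgroup's state, so for I, II the derived state is 'no', and for the remaining characters it is 'yes'.
I: derived state 'no' in Euryis only — an autapomorphy, so it tells us nothing about relationships among taxa.
II (derived state 'no') is unique to Rhizodon (autapomorphy; uninformative for grouping).
III (derived state 'yes') is shared by all ingroup taxa — unites the whole ingroup.
IV: derived state 'yes' in Dromites and Euryis only — synapomorphy for {Dromites, Euryis}.
Most parsimonious ingroup topology: (Rhizodon,(Dromites,Euryis)).
Euryis and Dromites share a more recent common ancestor with each other than either does with Rhizodon, so Rhizodon is the least closely related of the three.

Rhizodon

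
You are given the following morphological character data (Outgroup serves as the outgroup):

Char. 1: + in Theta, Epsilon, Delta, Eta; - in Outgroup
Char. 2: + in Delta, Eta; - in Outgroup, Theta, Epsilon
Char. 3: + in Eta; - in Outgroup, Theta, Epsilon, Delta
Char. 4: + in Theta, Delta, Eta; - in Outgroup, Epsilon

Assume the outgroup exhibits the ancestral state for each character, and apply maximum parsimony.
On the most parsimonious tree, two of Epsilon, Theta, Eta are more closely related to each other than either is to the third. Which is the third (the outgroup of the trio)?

The outgroup has state '-' for every character, so '+' is the derived state throughout.
All ingroup taxa share the derived state '+' for Char. 1; it defines the ingroup but does not resolve relationships within it.
Char. 2: derived state '+' in Delta and Eta only — synapomorphy for {Delta, Eta}.
Char. 3: derived state '+' in Eta only — an autapomorphy, so it tells us nothing about relationships among taxa.
Only Delta, Eta, and Theta show the derived state '+' for Char. 4, supporting them as a clade.
Most parsimonious ingroup topology: ((Theta,(Eta,Delta)),Epsilon).
Theta and Eta share a more recent common ancestor with each other than either does with Epsilon, so Epsilon is the least closely related of the three.

Epsilon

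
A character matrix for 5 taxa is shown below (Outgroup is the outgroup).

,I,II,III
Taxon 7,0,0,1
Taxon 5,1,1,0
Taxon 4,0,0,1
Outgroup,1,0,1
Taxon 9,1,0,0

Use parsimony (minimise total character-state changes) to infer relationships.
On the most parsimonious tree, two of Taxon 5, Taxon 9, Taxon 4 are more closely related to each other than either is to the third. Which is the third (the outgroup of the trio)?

Taxon 4

Character polarity is set by the outgroup: the derived state is whichever differs from the outgroup's state, so for I, III the derived state is '0', and for the remaining characters it is '1'.
I: derived state '0' in Taxon 4 and Taxon 7 only — synapomorphy for {Taxon 4, Taxon 7}.
II (derived state '1') is unique to Taxon 5 (autapomorphy; uninformative for grouping).
III: derived state '0' in Taxon 5 and Taxon 9 only — synapomorphy for {Taxon 5, Taxon 9}.
Most parsimonious ingroup topology: ((Taxon 9,Taxon 5),(Taxon 4,Taxon 7)).
Taxon 9 and Taxon 5 share a more recent common ancestor with each other than either does with Taxon 4, so Taxon 4 is the least closely related of the three.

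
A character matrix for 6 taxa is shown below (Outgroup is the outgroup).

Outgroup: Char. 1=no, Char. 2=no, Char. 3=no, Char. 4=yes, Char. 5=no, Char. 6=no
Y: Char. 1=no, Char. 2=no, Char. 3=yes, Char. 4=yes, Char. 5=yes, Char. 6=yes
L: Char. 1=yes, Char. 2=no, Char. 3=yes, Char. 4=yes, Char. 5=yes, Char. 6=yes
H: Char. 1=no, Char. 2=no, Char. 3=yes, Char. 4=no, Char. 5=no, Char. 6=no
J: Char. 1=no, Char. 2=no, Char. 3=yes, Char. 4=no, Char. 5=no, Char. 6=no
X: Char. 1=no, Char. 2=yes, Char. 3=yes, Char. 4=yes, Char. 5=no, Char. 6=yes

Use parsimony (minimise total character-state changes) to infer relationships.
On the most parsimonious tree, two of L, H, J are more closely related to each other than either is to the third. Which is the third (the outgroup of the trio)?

Character polarity is set by the outgroup: the derived state is whichever differs from the outgroup's state, so for Char. 4 the derived state is 'no', and for the remaining characters it is 'yes'.
Char. 1 (derived state 'yes') is unique to L (autapomorphy; uninformative for grouping).
Char. 2: derived state 'yes' in X only — an autapomorphy, so it tells us nothing about relationships among taxa.
All ingroup taxa share the derived state 'yes' for Char. 3; it defines the ingroup but does not resolve relationships within it.
Char. 4 (derived state 'no') is shared by H and J — a synapomorphy uniting that clade.
Only L and Y show the derived state 'yes' for Char. 5, supporting them as a clade.
Char. 6 (derived state 'yes') is shared by L, X, and Y — a synapomorphy uniting that clade.
Most parsimonious ingroup topology: (((Y,L),X),(H,J)).
H and J share a more recent common ancestor with each other than either does with L, so L is the least closely related of the three.

L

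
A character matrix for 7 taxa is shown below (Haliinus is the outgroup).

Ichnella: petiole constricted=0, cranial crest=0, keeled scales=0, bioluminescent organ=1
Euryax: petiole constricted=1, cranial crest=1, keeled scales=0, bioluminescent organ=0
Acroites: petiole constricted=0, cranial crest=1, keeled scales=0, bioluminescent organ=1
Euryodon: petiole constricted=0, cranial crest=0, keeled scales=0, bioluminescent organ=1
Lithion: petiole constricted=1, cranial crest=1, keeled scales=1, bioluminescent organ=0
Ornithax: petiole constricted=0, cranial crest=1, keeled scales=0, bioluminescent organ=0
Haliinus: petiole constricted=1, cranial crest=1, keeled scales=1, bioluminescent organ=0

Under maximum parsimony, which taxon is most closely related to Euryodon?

Character polarity is set by the outgroup: the derived state is whichever differs from the outgroup's state, so for petiole constricted, cranial crest, keeled scales the derived state is '0', and for the remaining characters it is '1'.
Only Acroites, Euryodon, Ichnella, and Ornithax show the derived state '0' for petiole constricted, supporting them as a clade.
Only Euryodon and Ichnella show the derived state '0' for cranial crest, supporting them as a clade.
keeled scales: derived state '0' in Acroites, Euryax, Euryodon, Ichnella, and Ornithax only — synapomorphy for {Acroites, Euryax, Euryodon, Ichnella, Ornithax}.
bioluminescent organ (derived state '1') is shared by Acroites, Euryodon, and Ichnella — a synapomorphy uniting that clade.
Most parsimonious ingroup topology: ((((Acroites,(Euryodon,Ichnella)),Ornithax),Euryax),Lithion).
Euryodon and Ichnella form a cherry on this tree, so they are sister taxa.

Ichnella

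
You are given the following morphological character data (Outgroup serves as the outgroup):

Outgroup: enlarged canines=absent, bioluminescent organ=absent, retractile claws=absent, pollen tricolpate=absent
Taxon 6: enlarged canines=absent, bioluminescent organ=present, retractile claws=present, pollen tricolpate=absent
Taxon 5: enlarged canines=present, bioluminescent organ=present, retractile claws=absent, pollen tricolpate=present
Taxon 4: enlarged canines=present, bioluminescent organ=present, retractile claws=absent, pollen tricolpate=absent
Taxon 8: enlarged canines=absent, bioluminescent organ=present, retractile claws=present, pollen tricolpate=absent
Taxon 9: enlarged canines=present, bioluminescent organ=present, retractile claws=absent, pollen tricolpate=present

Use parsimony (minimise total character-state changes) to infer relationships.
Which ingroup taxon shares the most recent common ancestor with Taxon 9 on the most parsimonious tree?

The outgroup has state 'absent' for every character, so 'present' is the derived state throughout.
enlarged canines (derived state 'present') is shared by Taxon 4, Taxon 5, and Taxon 9 — a synapomorphy uniting that clade.
All ingroup taxa share the derived state 'present' for bioluminescent organ; it defines the ingroup but does not resolve relationships within it.
retractile claws: derived state 'present' in Taxon 6 and Taxon 8 only — synapomorphy for {Taxon 6, Taxon 8}.
Only Taxon 5 and Taxon 9 show the derived state 'present' for pollen tricolpate, supporting them as a clade.
Most parsimonious ingroup topology: ((Taxon 6,Taxon 8),((Taxon 5,Taxon 9),Taxon 4)).
Taxon 9 and Taxon 5 form a cherry on this tree, so they are sister taxa.

Taxon 5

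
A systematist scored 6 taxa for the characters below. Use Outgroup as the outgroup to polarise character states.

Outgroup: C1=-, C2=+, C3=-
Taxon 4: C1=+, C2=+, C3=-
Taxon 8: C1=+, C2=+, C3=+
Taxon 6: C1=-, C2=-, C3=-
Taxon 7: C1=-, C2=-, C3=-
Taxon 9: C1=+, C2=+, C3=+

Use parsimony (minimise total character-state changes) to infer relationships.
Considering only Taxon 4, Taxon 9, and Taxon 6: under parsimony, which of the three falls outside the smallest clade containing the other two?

Taxon 6

Character polarity is set by the outgroup: the derived state is whichever differs from the outgroup's state, so for C2 the derived state is '-', and for the remaining characters it is '+'.
Only Taxon 4, Taxon 8, and Taxon 9 show the derived state '+' for C1, supporting them as a clade.
Only Taxon 6 and Taxon 7 show the derived state '-' for C2, supporting them as a clade.
C3: derived state '+' in Taxon 8 and Taxon 9 only — synapomorphy for {Taxon 8, Taxon 9}.
Most parsimonious ingroup topology: ((Taxon 4,(Taxon 8,Taxon 9)),(Taxon 6,Taxon 7)).
Taxon 9 and Taxon 4 share a more recent common ancestor with each other than either does with Taxon 6, so Taxon 6 is the least closely related of the three.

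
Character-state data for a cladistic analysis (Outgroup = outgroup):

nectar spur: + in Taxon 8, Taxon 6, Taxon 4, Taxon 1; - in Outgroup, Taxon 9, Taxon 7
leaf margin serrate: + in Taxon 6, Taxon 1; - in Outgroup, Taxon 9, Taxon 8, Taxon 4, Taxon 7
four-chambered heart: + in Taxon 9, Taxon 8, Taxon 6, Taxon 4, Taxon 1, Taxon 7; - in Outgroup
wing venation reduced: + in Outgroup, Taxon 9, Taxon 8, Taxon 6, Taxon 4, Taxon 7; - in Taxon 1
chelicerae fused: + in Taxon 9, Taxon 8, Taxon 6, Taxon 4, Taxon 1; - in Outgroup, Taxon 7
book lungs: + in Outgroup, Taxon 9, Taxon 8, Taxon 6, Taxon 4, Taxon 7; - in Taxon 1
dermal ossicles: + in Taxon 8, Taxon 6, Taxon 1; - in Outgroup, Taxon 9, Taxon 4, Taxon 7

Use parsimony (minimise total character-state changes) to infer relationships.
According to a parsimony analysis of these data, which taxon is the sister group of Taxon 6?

Taxon 1

Character polarity is set by the outgroup: the derived state is whichever differs from the outgroup's state, so for wing venation reduced, book lungs the derived state is '-', and for the remaining characters it is '+'.
nectar spur (derived state '+') is shared by Taxon 1, Taxon 4, Taxon 6, and Taxon 8 — a synapomorphy uniting that clade.
leaf margin serrate: derived state '+' in Taxon 1 and Taxon 6 only — synapomorphy for {Taxon 1, Taxon 6}.
four-chambered heart (derived state '+') is shared by all ingroup taxa — unites the whole ingroup.
wing venation reduced: derived state '-' in Taxon 1 only — an autapomorphy, so it tells us nothing about relationships among taxa.
chelicerae fused: derived state '+' in Taxon 1, Taxon 4, Taxon 6, Taxon 8, and Taxon 9 only — synapomorphy for {Taxon 1, Taxon 4, Taxon 6, Taxon 8, Taxon 9}.
book lungs (derived state '-') is unique to Taxon 1 (autapomorphy; uninformative for grouping).
Only Taxon 1, Taxon 6, and Taxon 8 show the derived state '+' for dermal ossicles, supporting them as a clade.
Most parsimonious ingroup topology: ((Taxon 9,((Taxon 8,(Taxon 6,Taxon 1)),Taxon 4)),Taxon 7).
Taxon 6 and Taxon 1 form a cherry on this tree, so they are sister taxa.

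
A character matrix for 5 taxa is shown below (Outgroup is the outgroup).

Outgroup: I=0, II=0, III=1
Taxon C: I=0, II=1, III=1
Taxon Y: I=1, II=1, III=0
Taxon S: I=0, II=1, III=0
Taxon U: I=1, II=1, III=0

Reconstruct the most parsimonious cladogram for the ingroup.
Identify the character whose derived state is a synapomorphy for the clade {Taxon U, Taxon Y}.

Character polarity is set by the outgroup: the derived state is whichever differs from the outgroup's state, so for III the derived state is '0', and for the remaining characters it is '1'.
I: derived state '1' in Taxon U and Taxon Y only — synapomorphy for {Taxon U, Taxon Y}.
All ingroup taxa share the derived state '1' for II; it defines the ingroup but does not resolve relationships within it.
III: derived state '0' in Taxon S, Taxon U, and Taxon Y only — synapomorphy for {Taxon S, Taxon U, Taxon Y}.
Most parsimonious ingroup topology: (Taxon C,((Taxon Y,Taxon U),Taxon S)).
The clade {Taxon U, Taxon Y} is supported by I: its derived state '1' occurs in exactly those taxa and in no other taxon (including the outgroup).

I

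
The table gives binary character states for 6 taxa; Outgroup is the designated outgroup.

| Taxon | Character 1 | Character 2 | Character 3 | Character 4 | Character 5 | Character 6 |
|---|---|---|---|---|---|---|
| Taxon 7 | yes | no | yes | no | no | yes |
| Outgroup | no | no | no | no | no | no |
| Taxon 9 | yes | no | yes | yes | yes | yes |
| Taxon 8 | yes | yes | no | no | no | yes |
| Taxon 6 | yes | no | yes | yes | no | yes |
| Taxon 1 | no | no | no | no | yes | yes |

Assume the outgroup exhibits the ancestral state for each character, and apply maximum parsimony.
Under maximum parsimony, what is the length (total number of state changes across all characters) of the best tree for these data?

The outgroup has state 'no' for every character, so 'yes' is the derived state throughout.
Character 1 (derived state 'yes') is shared by Taxon 6, Taxon 7, Taxon 8, and Taxon 9 — a synapomorphy uniting that clade.
Character 2: derived state 'yes' in Taxon 8 only — an autapomorphy, so it tells us nothing about relationships among taxa.
Character 3 (derived state 'yes') is shared by Taxon 6, Taxon 7, and Taxon 9 — a synapomorphy uniting that clade.
Character 4 (derived state 'yes') is shared by Taxon 6 and Taxon 9 — a synapomorphy uniting that clade.
Character 5 groups Taxon 1 and Taxon 9, which is incompatible with the clades supported by the remaining characters; treating it as convergent (homoplasy) costs fewer steps than any alternative tree.
All ingroup taxa share the derived state 'yes' for Character 6; it defines the ingroup but does not resolve relationships within it.
Most parsimonious ingroup topology: ((((Taxon 9,Taxon 6),Taxon 7),Taxon 8),Taxon 1).
Changes per character on this tree: Character 1: 1; Character 2: 1; Character 3: 1; Character 4: 1; Character 5: 2; Character 6: 1.
Total = 7.

7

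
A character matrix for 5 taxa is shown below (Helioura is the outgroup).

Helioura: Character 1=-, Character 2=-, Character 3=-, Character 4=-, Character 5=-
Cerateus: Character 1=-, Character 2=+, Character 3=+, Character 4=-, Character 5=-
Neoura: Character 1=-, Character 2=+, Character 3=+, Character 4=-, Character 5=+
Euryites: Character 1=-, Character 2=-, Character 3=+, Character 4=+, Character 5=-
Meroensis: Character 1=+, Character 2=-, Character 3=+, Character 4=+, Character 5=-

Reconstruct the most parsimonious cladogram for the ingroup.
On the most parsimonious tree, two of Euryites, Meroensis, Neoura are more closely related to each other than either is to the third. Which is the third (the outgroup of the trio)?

The outgroup has state '-' for every character, so '+' is the derived state throughout.
Character 1 (derived state '+') is unique to Meroensis (autapomorphy; uninformative for grouping).
Character 2 (derived state '+') is shared by Cerateus and Neoura — a synapomorphy uniting that clade.
Character 3 (derived state '+') is shared by all ingroup taxa — unites the whole ingroup.
Only Euryites and Meroensis show the derived state '+' for Character 4, supporting them as a clade.
Character 5: derived state '+' in Neoura only — an autapomorphy, so it tells us nothing about relationships among taxa.
Most parsimonious ingroup topology: ((Cerateus,Neoura),(Euryites,Meroensis)).
Meroensis and Euryites share a more recent common ancestor with each other than either does with Neoura, so Neoura is the least closely related of the three.

Neoura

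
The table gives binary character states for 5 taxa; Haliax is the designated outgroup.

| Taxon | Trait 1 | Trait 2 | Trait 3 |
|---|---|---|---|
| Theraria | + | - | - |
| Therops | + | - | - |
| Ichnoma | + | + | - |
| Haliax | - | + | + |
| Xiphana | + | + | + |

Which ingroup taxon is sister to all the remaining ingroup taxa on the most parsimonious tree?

Xiphana

Character polarity is set by the outgroup: the derived state is whichever differs from the outgroup's state, so for Trait 2, Trait 3 the derived state is '-', and for the remaining characters it is '+'.
Trait 1 (derived state '+') is shared by all ingroup taxa — unites the whole ingroup.
Trait 2: derived state '-' in Theraria and Therops only — synapomorphy for {Theraria, Therops}.
Trait 3: derived state '-' in Ichnoma, Theraria, and Therops only — synapomorphy for {Ichnoma, Theraria, Therops}.
Most parsimonious ingroup topology: (((Therops,Theraria),Ichnoma),Xiphana).
Xiphana is sister to the clade containing all other ingroup taxa, so it is the earliest-diverging (most basal) ingroup lineage.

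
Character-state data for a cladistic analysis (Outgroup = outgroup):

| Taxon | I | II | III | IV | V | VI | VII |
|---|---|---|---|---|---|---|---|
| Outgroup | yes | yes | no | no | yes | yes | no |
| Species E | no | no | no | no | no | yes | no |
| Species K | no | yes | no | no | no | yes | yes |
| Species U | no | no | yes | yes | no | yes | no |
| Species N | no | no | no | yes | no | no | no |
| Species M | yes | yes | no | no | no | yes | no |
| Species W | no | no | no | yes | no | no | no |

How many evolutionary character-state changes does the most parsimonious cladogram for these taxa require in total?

Character polarity is set by the outgroup: the derived state is whichever differs from the outgroup's state, so for I, II, V, VI the derived state is 'no', and for the remaining characters it is 'yes'.
I: derived state 'no' in Species E, Species K, Species N, Species U, and Species W only — synapomorphy for {Species E, Species K, Species N, Species U, Species W}.
Only Species E, Species N, Species U, and Species W show the derived state 'no' for II, supporting them as a clade.
III (derived state 'yes') is unique to Species U (autapomorphy; uninformative for grouping).
IV (derived state 'yes') is shared by Species N, Species U, and Species W — a synapomorphy uniting that clade.
V (derived state 'no') is shared by all ingroup taxa — unites the whole ingroup.
Only Species N and Species W show the derived state 'no' for VI, supporting them as a clade.
VII (derived state 'yes') is unique to Species K (autapomorphy; uninformative for grouping).
Most parsimonious ingroup topology: (((Species E,(Species U,(Species N,Species W))),Species K),Species M).
Changes per character on this tree: I: 1; II: 1; III: 1; IV: 1; V: 1; VI: 1; VII: 1.
Total = 7.

7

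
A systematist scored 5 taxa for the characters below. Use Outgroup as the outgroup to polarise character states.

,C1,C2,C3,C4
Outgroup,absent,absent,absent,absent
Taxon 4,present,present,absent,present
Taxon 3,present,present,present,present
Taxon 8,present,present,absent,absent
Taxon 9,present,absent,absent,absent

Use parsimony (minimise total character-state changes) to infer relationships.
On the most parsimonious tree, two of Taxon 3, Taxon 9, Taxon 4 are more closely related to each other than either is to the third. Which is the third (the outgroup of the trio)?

The outgroup has state 'absent' for every character, so 'present' is the derived state throughout.
C1 (derived state 'present') is shared by all ingroup taxa — unites the whole ingroup.
C2 (derived state 'present') is shared by Taxon 3, Taxon 4, and Taxon 8 — a synapomorphy uniting that clade.
C3: derived state 'present' in Taxon 3 only — an autapomorphy, so it tells us nothing about relationships among taxa.
Only Taxon 3 and Taxon 4 show the derived state 'present' for C4, supporting them as a clade.
Most parsimonious ingroup topology: (((Taxon 4,Taxon 3),Taxon 8),Taxon 9).
Taxon 3 and Taxon 4 share a more recent common ancestor with each other than either does with Taxon 9, so Taxon 9 is the least closely related of the three.

Taxon 9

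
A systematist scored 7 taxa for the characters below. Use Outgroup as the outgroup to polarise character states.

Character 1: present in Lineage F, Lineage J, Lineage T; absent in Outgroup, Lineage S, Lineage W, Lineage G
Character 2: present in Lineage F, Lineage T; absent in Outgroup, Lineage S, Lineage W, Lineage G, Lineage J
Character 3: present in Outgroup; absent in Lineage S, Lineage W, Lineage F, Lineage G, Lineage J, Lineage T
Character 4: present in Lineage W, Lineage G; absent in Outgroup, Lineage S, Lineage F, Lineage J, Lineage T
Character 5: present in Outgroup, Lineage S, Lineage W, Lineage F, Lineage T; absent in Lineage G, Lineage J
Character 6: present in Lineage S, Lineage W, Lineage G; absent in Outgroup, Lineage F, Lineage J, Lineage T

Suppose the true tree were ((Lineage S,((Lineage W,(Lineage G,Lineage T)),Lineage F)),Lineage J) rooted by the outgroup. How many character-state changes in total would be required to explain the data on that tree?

Map each character onto ((Lineage S,((Lineage W,(Lineage G,Lineage T)),Lineage F)),Lineage J) (rooted by Outgroup) and count the minimum state changes it requires (Fitch parsimony):
Character 1: 3; Character 2: 2; Character 3: 1; Character 4: 2; Character 5: 2; Character 6: 3.
Total tree length = 13.

13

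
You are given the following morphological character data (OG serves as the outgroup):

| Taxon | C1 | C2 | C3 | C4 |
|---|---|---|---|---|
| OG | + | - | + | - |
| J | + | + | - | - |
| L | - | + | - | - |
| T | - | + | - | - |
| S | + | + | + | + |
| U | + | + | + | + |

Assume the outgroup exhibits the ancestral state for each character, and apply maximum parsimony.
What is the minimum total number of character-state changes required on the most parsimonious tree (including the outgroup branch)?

4

Character polarity is set by the outgroup: the derived state is whichever differs from the outgroup's state, so for C1, C3 the derived state is '-', and for the remaining characters it is '+'.
C1: derived state '-' in L and T only — synapomorphy for {L, T}.
C2 (derived state '+') is shared by all ingroup taxa — unites the whole ingroup.
C3: derived state '-' in J, L, and T only — synapomorphy for {J, L, T}.
C4: derived state '+' in S and U only — synapomorphy for {S, U}.
Most parsimonious ingroup topology: ((J,(L,T)),(S,U)).
Changes per character on this tree: C1: 1; C2: 1; C3: 1; C4: 1.
Total = 4.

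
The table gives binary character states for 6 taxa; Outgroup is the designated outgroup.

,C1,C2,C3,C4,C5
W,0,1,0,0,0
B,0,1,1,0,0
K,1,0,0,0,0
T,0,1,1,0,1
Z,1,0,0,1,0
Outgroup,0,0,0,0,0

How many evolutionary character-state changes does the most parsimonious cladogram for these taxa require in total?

5

The outgroup has state '0' for every character, so '1' is the derived state throughout.
Only K and Z show the derived state '1' for C1, supporting them as a clade.
Only B, T, and W show the derived state '1' for C2, supporting them as a clade.
C3 (derived state '1') is shared by B and T — a synapomorphy uniting that clade.
C4: derived state '1' in Z only — an autapomorphy, so it tells us nothing about relationships among taxa.
C5 (derived state '1') is unique to T (autapomorphy; uninformative for grouping).
Most parsimonious ingroup topology: (((B,T),W),(Z,K)).
Changes per character on this tree: C1: 1; C2: 1; C3: 1; C4: 1; C5: 1.
Total = 5.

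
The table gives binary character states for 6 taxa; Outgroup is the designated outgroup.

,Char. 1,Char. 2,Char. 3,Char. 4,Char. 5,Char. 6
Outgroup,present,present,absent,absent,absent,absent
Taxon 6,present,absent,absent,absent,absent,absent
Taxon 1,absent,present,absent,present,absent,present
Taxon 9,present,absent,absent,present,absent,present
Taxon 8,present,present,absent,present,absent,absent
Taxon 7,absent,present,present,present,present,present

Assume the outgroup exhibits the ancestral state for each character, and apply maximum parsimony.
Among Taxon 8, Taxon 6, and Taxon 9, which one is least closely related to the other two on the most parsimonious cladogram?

Taxon 6

Character polarity is set by the outgroup: the derived state is whichever differs from the outgroup's state, so for Char. 1, Char. 2 the derived state is 'absent', and for the remaining characters it is 'present'.
Only Taxon 1 and Taxon 7 show the derived state 'absent' for Char. 1, supporting them as a clade.
Char. 2 (state 'absent') occurs in Taxon 6 and Taxon 9 but conflicts with the nesting implied by the other characters — most parsimoniously interpreted as homoplasy.
Char. 3 (derived state 'present') is unique to Taxon 7 (autapomorphy; uninformative for grouping).
Only Taxon 1, Taxon 7, Taxon 8, and Taxon 9 show the derived state 'present' for Char. 4, supporting them as a clade.
Char. 5: derived state 'present' in Taxon 7 only — an autapomorphy, so it tells us nothing about relationships among taxa.
Char. 6: derived state 'present' in Taxon 1, Taxon 7, and Taxon 9 only — synapomorphy for {Taxon 1, Taxon 7, Taxon 9}.
Most parsimonious ingroup topology: (Taxon 6,(((Taxon 1,Taxon 7),Taxon 9),Taxon 8)).
Taxon 8 and Taxon 9 share a more recent common ancestor with each other than either does with Taxon 6, so Taxon 6 is the least closely related of the three.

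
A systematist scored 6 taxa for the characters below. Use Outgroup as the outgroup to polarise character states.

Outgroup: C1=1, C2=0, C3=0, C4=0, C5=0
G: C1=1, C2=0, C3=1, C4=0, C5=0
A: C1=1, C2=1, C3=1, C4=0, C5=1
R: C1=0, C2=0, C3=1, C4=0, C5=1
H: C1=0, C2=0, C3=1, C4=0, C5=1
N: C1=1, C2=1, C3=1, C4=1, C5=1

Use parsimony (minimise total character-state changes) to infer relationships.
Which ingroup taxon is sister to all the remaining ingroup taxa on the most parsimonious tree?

Character polarity is set by the outgroup: the derived state is whichever differs from the outgroup's state, so for C1 the derived state is '0', and for the remaining characters it is '1'.
Only H and R show the derived state '0' for C1, supporting them as a clade.
C2: derived state '1' in A and N only — synapomorphy for {A, N}.
C3 (derived state '1') is shared by all ingroup taxa — unites the whole ingroup.
C4: derived state '1' in N only — an autapomorphy, so it tells us nothing about relationships among taxa.
C5 (derived state '1') is shared by A, H, N, and R — a synapomorphy uniting that clade.
Most parsimonious ingroup topology: (G,((A,N),(R,H))).
G is sister to the clade containing all other ingroup taxa, so it is the earliest-diverging (most basal) ingroup lineage.

G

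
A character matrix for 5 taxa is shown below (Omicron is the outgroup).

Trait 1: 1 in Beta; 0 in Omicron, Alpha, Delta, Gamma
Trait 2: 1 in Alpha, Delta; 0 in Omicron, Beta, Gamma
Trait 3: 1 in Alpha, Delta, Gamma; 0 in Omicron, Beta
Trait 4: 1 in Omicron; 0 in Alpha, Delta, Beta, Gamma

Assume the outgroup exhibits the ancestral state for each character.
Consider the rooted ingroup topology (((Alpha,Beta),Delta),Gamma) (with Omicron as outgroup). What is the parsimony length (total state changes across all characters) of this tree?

Map each character onto (((Alpha,Beta),Delta),Gamma) (rooted by Omicron) and count the minimum state changes it requires (Fitch parsimony):
Trait 1: 1; Trait 2: 2; Trait 3: 2; Trait 4: 1.
Total tree length = 6.

6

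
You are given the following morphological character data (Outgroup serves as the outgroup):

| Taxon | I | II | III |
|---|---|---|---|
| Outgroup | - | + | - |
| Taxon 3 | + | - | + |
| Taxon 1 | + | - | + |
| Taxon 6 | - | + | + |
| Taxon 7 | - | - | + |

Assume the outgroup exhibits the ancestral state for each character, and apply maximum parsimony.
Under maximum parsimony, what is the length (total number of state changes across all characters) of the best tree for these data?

Character polarity is set by the outgroup: the derived state is whichever differs from the outgroup's state, so for II the derived state is '-', and for the remaining characters it is '+'.
Only Taxon 1 and Taxon 3 show the derived state '+' for I, supporting them as a clade.
II (derived state '-') is shared by Taxon 1, Taxon 3, and Taxon 7 — a synapomorphy uniting that clade.
All ingroup taxa share the derived state '+' for III; it defines the ingroup but does not resolve relationships within it.
Most parsimonious ingroup topology: (((Taxon 3,Taxon 1),Taxon 7),Taxon 6).
Changes per character on this tree: I: 1; II: 1; III: 1.
Total = 3.

3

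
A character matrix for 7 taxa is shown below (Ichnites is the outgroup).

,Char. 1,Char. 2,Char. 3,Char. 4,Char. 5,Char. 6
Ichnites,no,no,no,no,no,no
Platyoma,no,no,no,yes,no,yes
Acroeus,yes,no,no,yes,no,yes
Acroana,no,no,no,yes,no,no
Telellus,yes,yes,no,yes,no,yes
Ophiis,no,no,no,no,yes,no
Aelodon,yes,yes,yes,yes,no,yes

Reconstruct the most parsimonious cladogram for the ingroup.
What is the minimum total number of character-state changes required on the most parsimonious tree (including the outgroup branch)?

The outgroup has state 'no' for every character, so 'yes' is the derived state throughout.
Char. 1 (derived state 'yes') is shared by Acroeus, Aelodon, and Telellus — a synapomorphy uniting that clade.
Char. 2 (derived state 'yes') is shared by Aelodon and Telellus — a synapomorphy uniting that clade.
Char. 3 (derived state 'yes') is unique to Aelodon (autapomorphy; uninformative for grouping).
Char. 4: derived state 'yes' in Acroana, Acroeus, Aelodon, Platyoma, and Telellus only — synapomorphy for {Acroana, Acroeus, Aelodon, Platyoma, Telellus}.
Char. 5: derived state 'yes' in Ophiis only — an autapomorphy, so it tells us nothing about relationships among taxa.
Char. 6: derived state 'yes' in Acroeus, Aelodon, Platyoma, and Telellus only — synapomorphy for {Acroeus, Aelodon, Platyoma, Telellus}.
Most parsimonious ingroup topology: (((Platyoma,(Acroeus,(Telellus,Aelodon))),Acroana),Ophiis).
Changes per character on this tree: Char. 1: 1; Char. 2: 1; Char. 3: 1; Char. 4: 1; Char. 5: 1; Char. 6: 1.
Total = 6.

6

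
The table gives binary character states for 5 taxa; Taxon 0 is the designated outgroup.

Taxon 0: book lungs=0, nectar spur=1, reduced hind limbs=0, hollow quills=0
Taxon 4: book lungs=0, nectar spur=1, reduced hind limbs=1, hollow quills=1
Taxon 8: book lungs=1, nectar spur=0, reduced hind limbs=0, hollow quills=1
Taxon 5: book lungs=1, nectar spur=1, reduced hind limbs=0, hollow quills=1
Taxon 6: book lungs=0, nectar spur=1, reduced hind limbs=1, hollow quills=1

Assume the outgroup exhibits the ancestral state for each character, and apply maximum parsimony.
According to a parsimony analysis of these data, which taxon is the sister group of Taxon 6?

Character polarity is set by the outgroup: the derived state is whichever differs from the outgroup's state, so for nectar spur the derived state is '0', and for the remaining characters it is '1'.
Only Taxon 5 and Taxon 8 show the derived state '1' for book lungs, supporting them as a clade.
nectar spur: derived state '0' in Taxon 8 only — an autapomorphy, so it tells us nothing about relationships among taxa.
reduced hind limbs (derived state '1') is shared by Taxon 4 and Taxon 6 — a synapomorphy uniting that clade.
hollow quills (derived state '1') is shared by all ingroup taxa — unites the whole ingroup.
Most parsimonious ingroup topology: ((Taxon 4,Taxon 6),(Taxon 8,Taxon 5)).
Taxon 6 and Taxon 4 form a cherry on this tree, so they are sister taxa.

Taxon 4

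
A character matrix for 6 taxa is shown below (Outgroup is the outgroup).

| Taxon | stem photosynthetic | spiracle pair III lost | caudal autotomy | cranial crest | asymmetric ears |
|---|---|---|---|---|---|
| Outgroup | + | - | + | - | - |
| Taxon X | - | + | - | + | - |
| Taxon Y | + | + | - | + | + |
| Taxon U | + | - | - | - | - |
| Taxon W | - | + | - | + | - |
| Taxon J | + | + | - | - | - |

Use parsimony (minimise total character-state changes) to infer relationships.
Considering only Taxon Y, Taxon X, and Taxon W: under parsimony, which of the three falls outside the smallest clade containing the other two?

Taxon Y

Character polarity is set by the outgroup: the derived state is whichever differs from the outgroup's state, so for stem photosynthetic, caudal autotomy the derived state is '-', and for the remaining characters it is '+'.
stem photosynthetic: derived state '-' in Taxon W and Taxon X only — synapomorphy for {Taxon W, Taxon X}.
Only Taxon J, Taxon W, Taxon X, and Taxon Y show the derived state '+' for spiracle pair III lost, supporting them as a clade.
All ingroup taxa share the derived state '-' for caudal autotomy; it defines the ingroup but does not resolve relationships within it.
Only Taxon W, Taxon X, and Taxon Y show the derived state '+' for cranial crest, supporting them as a clade.
asymmetric ears (derived state '+') is unique to Taxon Y (autapomorphy; uninformative for grouping).
Most parsimonious ingroup topology: (((Taxon Y,(Taxon X,Taxon W)),Taxon J),Taxon U).
Taxon X and Taxon W share a more recent common ancestor with each other than either does with Taxon Y, so Taxon Y is the least closely related of the three.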